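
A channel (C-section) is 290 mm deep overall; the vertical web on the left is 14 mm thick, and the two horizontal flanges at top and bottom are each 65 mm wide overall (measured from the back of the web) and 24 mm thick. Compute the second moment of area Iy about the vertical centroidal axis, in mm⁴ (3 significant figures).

Break the section into simple shapes (no overlaps), measuring from the bottom-left corner of the bounding box.
Web: 14 × 290, A = 4 060 mm², x = 7 mm, Ī = 66 313 mm⁴.
Top flange (beyond web): 51 × 24, A = 1 224 mm², x = 39.5 mm, Ī = 265 302 mm⁴.
Bottom flange (beyond web): 51 × 24, A = 1 224 mm², x = 39.5 mm, Ī = 265 302 mm⁴.
Centroid: x̄ = ΣA·x / ΣA = 19.225 mm.
Transfer each piece to the vertical centroidal axis using Ī + A·d² with d = x − 19.225:
  web: d = -12.225 mm → contributes +673 078 mm⁴
  top flange (beyond web): d = 20.275 mm → contributes +768 461 mm⁴
  bottom flange (beyond web): d = 20.275 mm → contributes +768 461 mm⁴
Total I = 2 210 000 mm⁴.

Iy ≈ 2.21 × 10⁶ mm⁴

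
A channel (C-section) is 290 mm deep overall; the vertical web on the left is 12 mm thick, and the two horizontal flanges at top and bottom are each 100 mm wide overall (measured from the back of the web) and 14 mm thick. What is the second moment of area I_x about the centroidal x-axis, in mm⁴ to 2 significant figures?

I_x ≈ 7.1 × 10⁷ mm⁴

Break the section into simple shapes (no overlaps), measuring from the bottom-left corner of the bounding box.
Web: 12 × 290, A = 3 480 mm², y = 145 mm, Ī = 24 389 000 mm⁴.
Top flange (beyond web): 88 × 14, A = 1 232 mm², y = 283 mm, Ī = 20 123 mm⁴.
Bottom flange (beyond web): 88 × 14, A = 1 232 mm², y = 7 mm, Ī = 20 123 mm⁴.
By symmetry the centroid is at mid-height, ȳ = 145 mm.
Transfer each piece to the centroidal x-axis using Ī + A·d² with d = y − 145:
  web: d = 0 mm → contributes +24 389 000 mm⁴
  top flange (beyond web): d = 138 mm → contributes +23 482 331 mm⁴
  bottom flange (beyond web): d = -138 mm → contributes +23 482 331 mm⁴
Total I = 71 353 661 mm⁴.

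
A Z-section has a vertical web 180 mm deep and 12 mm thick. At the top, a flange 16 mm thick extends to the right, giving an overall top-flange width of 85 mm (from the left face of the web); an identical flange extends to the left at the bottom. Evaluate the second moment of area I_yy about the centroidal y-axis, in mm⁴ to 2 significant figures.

I_yy ≈ 5.3 × 10⁶ mm⁴

Treat the section as a set of non-overlapping primitives; coordinates are from the bounding-box lower-left.
Web: 12 × 180, A = 2 160 mm², x = 79 mm, Ī = 25 920 mm⁴.
Top flange (beyond web): 73 × 16, A = 1 168 mm², x = 121.5 mm, Ī = 518 689 mm⁴.
Bottom flange (beyond web): 73 × 16, A = 1 168 mm², x = 36.5 mm, Ī = 518 689 mm⁴.
Centroid: x̄ = ΣA·x / ΣA = 79 mm.
Transfer each piece to the centroidal y-axis using Ī + A·d² with d = x − 79:
  web: d = 0 mm → contributes +25 920 mm⁴
  top flange (beyond web): d = 42.5 mm → contributes +2 628 389 mm⁴
  bottom flange (beyond web): d = -42.5 mm → contributes +2 628 389 mm⁴
Total I = 5 282 699 mm⁴.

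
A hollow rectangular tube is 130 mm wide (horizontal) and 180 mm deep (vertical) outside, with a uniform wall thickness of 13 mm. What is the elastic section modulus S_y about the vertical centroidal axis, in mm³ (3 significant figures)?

Decompose the section into non-overlapping parts with the origin at the bottom-left of its bounding rectangle.
Outer rectangle: 130 × 180, A = 23 400 mm², x = 65 mm, Ī = 32 955 000 mm⁴.
Inner void (subtracted): 104 × 154, A = 16 016 mm², x = 65 mm, Ī = 14 435 755 mm⁴.
By symmetry the centroid is at mid-width, x̄ = 65 mm.
All pieces are centred on the vertical centroidal axis, so I = ΣĪ (holes subtracted) = 18 519 245 mm⁴.
Extreme fibre distance c = 65 mm; S = I/c = 284 911 mm³.

S_y ≈ 2.85 × 10⁵ mm³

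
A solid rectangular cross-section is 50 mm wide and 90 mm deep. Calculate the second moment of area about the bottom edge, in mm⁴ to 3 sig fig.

The section: 50 × 90, A = 4 500 mm², y = 45 mm, Ī = 3 037 500 mm⁴.
Transfer it to the bottom edge using Ī + A·d² with d = y − 0:
  the section: d = 45 mm → contributes +12 150 000 mm⁴
Total I = 12 150 000 mm⁴.

I_base ≈ 1.22 × 10⁷ mm⁴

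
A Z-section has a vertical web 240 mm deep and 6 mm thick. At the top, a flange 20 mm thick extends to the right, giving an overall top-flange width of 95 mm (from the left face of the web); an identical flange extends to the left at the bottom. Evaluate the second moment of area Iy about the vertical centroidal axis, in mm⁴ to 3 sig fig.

Treat the section as a set of non-overlapping primitives; coordinates are from the bounding-box lower-left.
Web: 6 × 240, A = 1 440 mm², x = 92 mm, Ī = 4 320 mm⁴.
Top flange (beyond web): 89 × 20, A = 1 780 mm², x = 139.5 mm, Ī = 1 174 948 mm⁴.
Bottom flange (beyond web): 89 × 20, A = 1 780 mm², x = 44.5 mm, Ī = 1 174 948 mm⁴.
Centroid: x̄ = ΣA·x / ΣA = 92 mm.
Transfer each piece to the vertical centroidal axis using Ī + A·d² with d = x − 92:
  web: d = 0 mm → contributes +4 320 mm⁴
  top flange (beyond web): d = 47.5 mm → contributes +5 191 073 mm⁴
  bottom flange (beyond web): d = -47.5 mm → contributes +5 191 073 mm⁴
Total I = 10 386 467 mm⁴.

Iy ≈ 1.04 × 10⁷ mm⁴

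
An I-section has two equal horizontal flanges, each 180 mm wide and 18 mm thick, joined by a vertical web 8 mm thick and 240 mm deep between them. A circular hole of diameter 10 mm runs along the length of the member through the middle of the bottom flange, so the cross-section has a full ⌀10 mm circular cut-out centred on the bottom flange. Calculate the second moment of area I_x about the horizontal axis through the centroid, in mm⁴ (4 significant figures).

I_x ≈ 1.159 × 10⁸ mm⁴

Break the section into simple shapes (no overlaps), measuring from the bottom-left corner of the bounding box.
Bottom flange: 180 × 18, A = 3 240 mm², y = 9 mm, Ī = 87 480 mm⁴.
Web: 8 × 240, A = 1 920 mm², y = 138 mm, Ī = 9 216 000 mm⁴.
Top flange: 180 × 18, A = 3 240 mm², y = 267 mm, Ī = 87 480 mm⁴.
Hole (subtracted): ⌀10, A = 78.5398 mm², y = 9 mm, Ī = 490.874 mm⁴.
Centroid: ȳ = ΣA·y / ΣA = 139.218 mm.
Transfer each piece to the horizontal axis through the centroid using Ī + A·d² with d = y − 139.218:
  bottom flange: d = -130.218 mm → contributes +55 026 881 mm⁴
  web: d = -1.21753 mm → contributes +9 218 846 mm⁴
  top flange: d = 127.782 mm → contributes +52 991 364 mm⁴
  hole: d = -130.218 mm → contributes −1 332 260 mm⁴
Total I = 115 904 832 mm⁴.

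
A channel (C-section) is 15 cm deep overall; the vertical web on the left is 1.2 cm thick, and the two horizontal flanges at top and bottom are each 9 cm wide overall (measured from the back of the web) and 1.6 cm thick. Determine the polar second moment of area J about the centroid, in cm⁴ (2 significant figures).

J ≈ 1800 cm⁴

Treat the section as a set of non-overlapping primitives; coordinates are from the bounding-box lower-left.
Web: 1.2 × 15, A = 18 cm², y = 7.5 cm, Ī = 337.5 cm⁴.
Top flange (beyond web): 7.8 × 1.6, A = 12.48 cm², y = 14.2 cm, Ī = 2.662 cm⁴.
Bottom flange (beyond web): 7.8 × 1.6, A = 12.48 cm², y = 0.8 cm, Ī = 2.662 cm⁴.
By symmetry the centroid is at mid-height, ȳ = 7.5 cm.
Transfer each piece to the centroidal x-axis using Ī + A·d² with d = y − 7.5:
  web: d = 0 cm → contributes +337.5 cm⁴
  top flange (beyond web): d = 6.7 cm → contributes +562.9 cm⁴
  bottom flange (beyond web): d = -6.7 cm → contributes +562.9 cm⁴
Total I = 1 463 cm⁴.
For the y-axis: x̄ = 3.215 cm.
Repeating about the centroidal y-axis gives I_y = 340.5 cm⁴.
Polar second moment: J = I_x + I_y = 1 804 cm⁴.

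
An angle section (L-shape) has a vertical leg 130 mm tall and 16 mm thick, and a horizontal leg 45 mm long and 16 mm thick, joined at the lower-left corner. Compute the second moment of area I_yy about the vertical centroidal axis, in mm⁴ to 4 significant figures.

I_yy ≈ 2.689 × 10⁵ mm⁴

Split into non-overlapping primitives; take the origin at the lower-left of the bounding box.
Vertical leg: 16 × 130, A = 2 080 mm², x = 8 mm, Ī = 44373.3 mm⁴.
Horizontal leg (remainder): 29 × 16, A = 464 mm², x = 30.5 mm, Ī = 32518.7 mm⁴.
Centroid: x̄ = ΣA·x / ΣA = 12.1038 mm.
Transfer each piece to the vertical centroidal axis using Ī + A·d² with d = x − 12.1038:
  vertical leg: d = -4.10377 mm → contributes +79402.5 mm⁴
  horizontal leg (remainder): d = 18.3962 mm → contributes +189 546 mm⁴
Total I = 268 949 mm⁴.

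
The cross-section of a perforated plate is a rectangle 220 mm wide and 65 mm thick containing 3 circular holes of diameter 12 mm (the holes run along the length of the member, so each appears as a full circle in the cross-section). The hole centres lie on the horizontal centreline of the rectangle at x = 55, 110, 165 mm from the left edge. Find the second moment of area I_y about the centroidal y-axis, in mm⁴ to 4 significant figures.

I_y ≈ 5.699 × 10⁷ mm⁴

Split into non-overlapping primitives; take the origin at the lower-left of the bounding box.
Plate: 220 × 65, A = 14 300 mm², x = 110 mm, Ī = 57 676 667 mm⁴.
Hole 1 (subtracted): ⌀12, A = 113.097 mm², x = 55 mm, Ī = 1017.88 mm⁴.
Hole 2 (subtracted): ⌀12, A = 113.097 mm², x = 110 mm, Ī = 1017.88 mm⁴.
Hole 3 (subtracted): ⌀12, A = 113.097 mm², x = 165 mm, Ī = 1017.88 mm⁴.
By symmetry the centroid is at mid-width, x̄ = 110 mm.
Transfer each piece to the centroidal y-axis using Ī + A·d² with d = x − 110:
  plate: d = 0 mm → contributes +57 676 667 mm⁴
  hole 1: d = -55 mm → contributes −343 137 mm⁴
  hole 2: d = 0 mm → contributes −1017.88 mm⁴
  hole 3: d = 55 mm → contributes −343 137 mm⁴
Total I = 56 989 374 mm⁴.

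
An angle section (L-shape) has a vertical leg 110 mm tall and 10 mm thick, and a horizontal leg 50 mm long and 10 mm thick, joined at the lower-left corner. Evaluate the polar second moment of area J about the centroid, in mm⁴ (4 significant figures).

J ≈ 2.092 × 10⁶ mm⁴

Split into non-overlapping primitives; take the origin at the lower-left of the bounding box.
Vertical leg: 10 × 110, A = 1 100 mm², y = 55 mm, Ī = 1 109 167 mm⁴.
Horizontal leg (remainder): 40 × 10, A = 400 mm², y = 5 mm, Ī = 3333.33 mm⁴.
Centroid: ȳ = ΣA·y / ΣA = 41.6667 mm.
Transfer each piece to the centroidal x-axis using Ī + A·d² with d = y − 41.6667:
  vertical leg: d = 13.3333 mm → contributes +1 304 722 mm⁴
  horizontal leg (remainder): d = -36.6667 mm → contributes +541 111 mm⁴
Total I = 1 845 833 mm⁴.
For the y-axis: x̄ = 11.6667 mm.
Repeating about the centroidal y-axis gives I_y = 245 833 mm⁴.
Polar second moment: J = I_x + I_y = 2 091 667 mm⁴.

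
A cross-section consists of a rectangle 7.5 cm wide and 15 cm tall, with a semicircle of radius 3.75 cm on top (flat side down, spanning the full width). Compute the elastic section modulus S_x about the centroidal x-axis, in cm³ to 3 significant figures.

Break the section into simple shapes (no overlaps), measuring from the bottom-left corner of the bounding box.
Rectangular body: 7.5 × 15, A = 112.5 cm², y = 7.5 cm, Ī = 2109.4 cm⁴.
Semicircular cap: semicircle r = 3.75, A = 22.089 cm², y = 16.592 cm, Ī = 21.705 cm⁴.
Centroid: ȳ = ΣA·y / ΣA = 8.9921 cm.
Transfer each piece to the centroidal x-axis using Ī + A·d² with d = y − 8.9921:
  rectangular body: d = -1.4921 cm → contributes +2359.9 cm⁴
  semicircular cap: d = 7.5994 cm → contributes +1297.4 cm⁴
Total I = 3657.2 cm⁴.
Extreme fibre distance c = 9.7579 cm; S = I/c = 374.8 cm³.

S_x ≈ 375 cm³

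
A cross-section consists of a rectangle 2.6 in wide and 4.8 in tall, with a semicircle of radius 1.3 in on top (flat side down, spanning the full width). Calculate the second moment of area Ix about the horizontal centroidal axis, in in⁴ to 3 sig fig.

Ix ≈ 43.3 in⁴

Split into non-overlapping primitives; take the origin at the lower-left of the bounding box.
Rectangular body: 2.6 × 4.8, A = 12.48 in², y = 2.4 in, Ī = 23.962 in⁴.
Semicircular cap: semicircle r = 1.3, A = 2.6546 in², y = 5.3517 in, Ī = 0.31348 in⁴.
Centroid: ȳ = ΣA·y / ΣA = 2.9177 in.
Transfer each piece to the horizontal centroidal axis using Ī + A·d² with d = y − 2.9177:
  rectangular body: d = -0.51774 in → contributes +27.307 in⁴
  semicircular cap: d = 2.434 in → contributes +16.041 in⁴
Total I = 43.347 in⁴.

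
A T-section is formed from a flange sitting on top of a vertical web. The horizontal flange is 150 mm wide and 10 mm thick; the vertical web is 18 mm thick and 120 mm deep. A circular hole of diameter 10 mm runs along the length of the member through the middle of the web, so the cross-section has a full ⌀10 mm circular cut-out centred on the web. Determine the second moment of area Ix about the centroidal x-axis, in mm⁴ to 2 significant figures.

Ix ≈ 6.3 × 10⁶ mm⁴

Decompose the section into non-overlapping parts with the origin at the bottom-left of its bounding rectangle.
Flange: 150 × 10, A = 1 500 mm², y = 125 mm, Ī = 12 500 mm⁴.
Web: 18 × 120, A = 2 160 mm², y = 60 mm, Ī = 2 592 000 mm⁴.
Hole (subtracted): ⌀10, A = 78.54 mm², y = 60 mm, Ī = 490.9 mm⁴.
Centroid: ȳ = ΣA·y / ΣA = 87.22 mm.
Transfer each piece to the centroidal x-axis using Ī + A·d² with d = y − 87.22:
  flange: d = 37.78 mm → contributes +2 153 092 mm⁴
  web: d = -27.22 mm → contributes +4 192 821 mm⁴
  hole: d = -27.22 mm → contributes −58 698 mm⁴
Total I = 6 287 215 mm⁴.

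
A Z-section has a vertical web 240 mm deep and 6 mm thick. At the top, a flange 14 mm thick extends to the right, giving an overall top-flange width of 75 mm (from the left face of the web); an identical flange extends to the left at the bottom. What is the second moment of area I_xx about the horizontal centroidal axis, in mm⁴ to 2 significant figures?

I_xx ≈ 3.2 × 10⁷ mm⁴

Decompose the section into non-overlapping parts with the origin at the bottom-left of its bounding rectangle.
Web: 6 × 240, A = 1 440 mm², y = 120 mm, Ī = 6 912 000 mm⁴.
Top flange (beyond web): 69 × 14, A = 966 mm², y = 233 mm, Ī = 15 778 mm⁴.
Bottom flange (beyond web): 69 × 14, A = 966 mm², y = 7 mm, Ī = 15 778 mm⁴.
Centroid: ȳ = ΣA·y / ΣA = 120 mm.
Transfer each piece to the horizontal centroidal axis using Ī + A·d² with d = y − 120:
  web: d = 0 mm → contributes +6 912 000 mm⁴
  top flange (beyond web): d = 113 mm → contributes +12 350 632 mm⁴
  bottom flange (beyond web): d = -113 mm → contributes +12 350 632 mm⁴
Total I = 31 613 264 mm⁴.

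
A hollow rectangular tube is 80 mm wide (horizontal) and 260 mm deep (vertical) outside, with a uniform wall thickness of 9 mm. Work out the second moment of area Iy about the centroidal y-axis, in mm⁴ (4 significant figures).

Treat the section as a set of non-overlapping primitives; coordinates are from the bounding-box lower-left.
Outer rectangle: 80 × 260, A = 20 800 mm², x = 40 mm, Ī = 11 093 333 mm⁴.
Inner void (subtracted): 62 × 242, A = 15 004 mm², x = 40 mm, Ī = 4 806 281 mm⁴.
By symmetry the centroid is at mid-width, x̄ = 40 mm.
All pieces are centred on the centroidal y-axis, so I = ΣĪ (holes subtracted) = 6 287 052 mm⁴.

Iy ≈ 6.287 × 10⁶ mm⁴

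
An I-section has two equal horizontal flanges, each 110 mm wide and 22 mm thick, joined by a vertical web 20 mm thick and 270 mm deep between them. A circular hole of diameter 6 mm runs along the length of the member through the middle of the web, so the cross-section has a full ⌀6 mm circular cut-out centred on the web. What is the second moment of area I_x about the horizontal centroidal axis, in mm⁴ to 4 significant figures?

Break the section into simple shapes (no overlaps), measuring from the bottom-left corner of the bounding box.
Bottom flange: 110 × 22, A = 2 420 mm², y = 11 mm, Ī = 97606.7 mm⁴.
Web: 20 × 270, A = 5 400 mm², y = 157 mm, Ī = 32 805 000 mm⁴.
Top flange: 110 × 22, A = 2 420 mm², y = 303 mm, Ī = 97606.7 mm⁴.
Hole (subtracted): ⌀6, A = 28.2743 mm², y = 157 mm, Ī = 63.6173 mm⁴.
By symmetry the centroid is at mid-height, ȳ = 157 mm.
Transfer each piece to the horizontal centroidal axis using Ī + A·d² with d = y − 157:
  bottom flange: d = -146 mm → contributes +51 682 327 mm⁴
  web: d = 0 mm → contributes +32 805 000 mm⁴
  top flange: d = 146 mm → contributes +51 682 327 mm⁴
  hole: d = 0 mm → contributes −63.6173 mm⁴
Total I = 136 169 590 mm⁴.

I_x ≈ 1.362 × 10⁸ mm⁴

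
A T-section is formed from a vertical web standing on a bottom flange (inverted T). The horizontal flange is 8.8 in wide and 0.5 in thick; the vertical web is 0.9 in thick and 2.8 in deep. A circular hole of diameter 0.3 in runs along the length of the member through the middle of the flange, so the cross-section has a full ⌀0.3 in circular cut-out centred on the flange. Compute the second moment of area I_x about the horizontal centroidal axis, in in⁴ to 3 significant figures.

I_x ≈ 6.07 in⁴

Decompose the section into non-overlapping parts with the origin at the bottom-left of its bounding rectangle.
Flange: 8.8 × 0.5, A = 4.4 in², y = 0.25 in, Ī = 0.091667 in⁴.
Web: 0.9 × 2.8, A = 2.52 in², y = 1.9 in, Ī = 1.6464 in⁴.
Hole (subtracted): ⌀0.3, A = 0.070686 in², y = 0.25 in, Ī = 0.00039761 in⁴.
Centroid: ȳ = ΣA·y / ΣA = 0.85707 in.
Transfer each piece to the horizontal centroidal axis using Ī + A·d² with d = y − 0.85707:
  flange: d = -0.60707 in → contributes +1.7132 in⁴
  web: d = 1.0429 in → contributes +4.3874 in⁴
  hole: d = -0.60707 in → contributes −0.026448 in⁴
Total I = 6.0742 in⁴.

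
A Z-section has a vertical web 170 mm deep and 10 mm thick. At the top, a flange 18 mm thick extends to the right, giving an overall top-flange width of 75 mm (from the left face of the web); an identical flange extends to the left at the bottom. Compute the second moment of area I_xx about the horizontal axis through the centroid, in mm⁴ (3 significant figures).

Split into non-overlapping primitives; take the origin at the lower-left of the bounding box.
Web: 10 × 170, A = 1 700 mm², y = 85 mm, Ī = 4 094 167 mm⁴.
Top flange (beyond web): 65 × 18, A = 1 170 mm², y = 161 mm, Ī = 31 590 mm⁴.
Bottom flange (beyond web): 65 × 18, A = 1 170 mm², y = 9 mm, Ī = 31 590 mm⁴.
Centroid: ȳ = ΣA·y / ΣA = 85 mm.
Transfer each piece to the horizontal axis through the centroid using Ī + A·d² with d = y − 85:
  web: d = 0 mm → contributes +4 094 167 mm⁴
  top flange (beyond web): d = 76 mm → contributes +6 789 510 mm⁴
  bottom flange (beyond web): d = -76 mm → contributes +6 789 510 mm⁴
Total I = 17 673 187 mm⁴.

I_xx ≈ 1.77 × 10⁷ mm⁴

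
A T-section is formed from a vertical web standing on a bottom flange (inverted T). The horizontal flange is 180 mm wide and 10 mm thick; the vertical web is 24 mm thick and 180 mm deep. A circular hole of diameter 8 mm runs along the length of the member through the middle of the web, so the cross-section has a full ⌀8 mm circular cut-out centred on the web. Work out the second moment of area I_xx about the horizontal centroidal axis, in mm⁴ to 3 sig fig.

I_xx ≈ 2.31 × 10⁷ mm⁴

Treat the section as a set of non-overlapping primitives; coordinates are from the bounding-box lower-left.
Flange: 180 × 10, A = 1 800 mm², y = 5 mm, Ī = 15 000 mm⁴.
Web: 24 × 180, A = 4 320 mm², y = 100 mm, Ī = 11 664 000 mm⁴.
Hole (subtracted): ⌀8, A = 50.265 mm², y = 100 mm, Ī = 201.06 mm⁴.
Centroid: ȳ = ΣA·y / ΣA = 71.827 mm.
Transfer each piece to the horizontal centroidal axis using Ī + A·d² with d = y − 71.827:
  flange: d = -66.827 mm → contributes +8 053 631 mm⁴
  web: d = 28.173 mm → contributes +15 092 756 mm⁴
  hole: d = 28.173 mm → contributes −40 096 mm⁴
Total I = 23 106 290 mm⁴.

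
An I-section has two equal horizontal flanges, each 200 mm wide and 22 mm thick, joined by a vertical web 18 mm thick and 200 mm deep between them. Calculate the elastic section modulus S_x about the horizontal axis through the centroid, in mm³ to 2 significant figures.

Break the section into simple shapes (no overlaps), measuring from the bottom-left corner of the bounding box.
Bottom flange: 200 × 22, A = 4 400 mm², y = 11 mm, Ī = 177 467 mm⁴.
Web: 18 × 200, A = 3 600 mm², y = 122 mm, Ī = 12 000 000 mm⁴.
Top flange: 200 × 22, A = 4 400 mm², y = 233 mm, Ī = 177 467 mm⁴.
By symmetry the centroid is at mid-height, ȳ = 122 mm.
Transfer each piece to the horizontal axis through the centroid using Ī + A·d² with d = y − 122:
  bottom flange: d = -111 mm → contributes +54 389 867 mm⁴
  web: d = 0 mm → contributes +12 000 000 mm⁴
  top flange: d = 111 mm → contributes +54 389 867 mm⁴
Total I = 120 779 733 mm⁴.
Extreme fibre distance c = 122 mm; S = I/c = 989 998 mm³.

S_x ≈ 9.9 × 10⁵ mm³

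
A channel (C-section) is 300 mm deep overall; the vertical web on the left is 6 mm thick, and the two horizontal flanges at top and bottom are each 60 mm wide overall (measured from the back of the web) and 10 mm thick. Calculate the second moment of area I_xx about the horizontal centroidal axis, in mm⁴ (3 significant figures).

Decompose the section into non-overlapping parts with the origin at the bottom-left of its bounding rectangle.
Web: 6 × 300, A = 1 800 mm², y = 150 mm, Ī = 13 500 000 mm⁴.
Top flange (beyond web): 54 × 10, A = 540 mm², y = 295 mm, Ī = 4 500 mm⁴.
Bottom flange (beyond web): 54 × 10, A = 540 mm², y = 5 mm, Ī = 4 500 mm⁴.
By symmetry the centroid is at mid-height, ȳ = 150 mm.
Transfer each piece to the horizontal centroidal axis using Ī + A·d² with d = y − 150:
  web: d = 0 mm → contributes +13 500 000 mm⁴
  top flange (beyond web): d = 145 mm → contributes +11 358 000 mm⁴
  bottom flange (beyond web): d = -145 mm → contributes +11 358 000 mm⁴
Total I = 36 216 000 mm⁴.

I_xx ≈ 3.62 × 10⁷ mm⁴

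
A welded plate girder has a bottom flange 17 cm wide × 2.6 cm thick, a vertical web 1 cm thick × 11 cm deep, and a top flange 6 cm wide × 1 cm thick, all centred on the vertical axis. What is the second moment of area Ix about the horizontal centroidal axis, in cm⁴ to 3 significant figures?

Break the section into simple shapes (no overlaps), measuring from the bottom-left corner of the bounding box.
Bottom plate: 17 × 2.6, A = 44.2 cm², y = 1.3 cm, Ī = 24.899 cm⁴.
Web plate: 1 × 11, A = 11 cm², y = 8.1 cm, Ī = 110.92 cm⁴.
Top plate: 6 × 1, A = 6 cm², y = 14.1 cm, Ī = 0.5 cm⁴.
Centroid: ȳ = ΣA·y / ΣA = 3.7771 cm.
Transfer each piece to the horizontal centroidal axis using Ī + A·d² with d = y − 3.7771:
  bottom plate: d = -2.4771 cm → contributes +296.12 cm⁴
  web plate: d = 4.3229 cm → contributes +316.48 cm⁴
  top plate: d = 10.323 cm → contributes +639.87 cm⁴
Total I = 1252.5 cm⁴.

Ix ≈ 1250 cm⁴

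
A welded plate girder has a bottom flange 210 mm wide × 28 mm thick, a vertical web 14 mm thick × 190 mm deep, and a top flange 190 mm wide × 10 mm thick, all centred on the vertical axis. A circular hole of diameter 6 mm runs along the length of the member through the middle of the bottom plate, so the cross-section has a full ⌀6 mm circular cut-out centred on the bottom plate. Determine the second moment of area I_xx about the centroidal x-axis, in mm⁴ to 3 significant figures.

I_xx ≈ 7.77 × 10⁷ mm⁴

Break the section into simple shapes (no overlaps), measuring from the bottom-left corner of the bounding box.
Bottom plate: 210 × 28, A = 5 880 mm², y = 14 mm, Ī = 384 160 mm⁴.
Web plate: 14 × 190, A = 2 660 mm², y = 123 mm, Ī = 8 002 167 mm⁴.
Top plate: 190 × 10, A = 1 900 mm², y = 223 mm, Ī = 15 833 mm⁴.
Hole (subtracted): ⌀6, A = 28.274 mm², y = 14 mm, Ī = 63.617 mm⁴.
Centroid: ȳ = ΣA·y / ΣA = 79.987 mm.
Transfer each piece to the centroidal x-axis using Ī + A·d² with d = y − 79.987:
  bottom plate: d = -65.987 mm → contributes +25 987 460 mm⁴
  web plate: d = 43.013 mm → contributes +12 923 449 mm⁴
  top plate: d = 143.01 mm → contributes +38 875 922 mm⁴
  hole: d = -65.987 mm → contributes −123 179 mm⁴
Total I = 77 663 652 mm⁴.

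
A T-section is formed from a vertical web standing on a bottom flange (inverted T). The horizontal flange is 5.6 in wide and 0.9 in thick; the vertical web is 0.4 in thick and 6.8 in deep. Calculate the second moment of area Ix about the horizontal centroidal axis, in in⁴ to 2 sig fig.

Ix ≈ 37 in⁴

Treat the section as a set of non-overlapping primitives; coordinates are from the bounding-box lower-left.
Flange: 5.6 × 0.9, A = 5.04 in², y = 0.45 in, Ī = 0.3402 in⁴.
Web: 0.4 × 6.8, A = 2.72 in², y = 4.3 in, Ī = 10.48 in⁴.
Centroid: ȳ = ΣA·y / ΣA = 1.799 in.
Transfer each piece to the horizontal centroidal axis using Ī + A·d² with d = y − 1.799:
  flange: d = -1.349 in → contributes +9.519 in⁴
  web: d = 2.501 in → contributes +27.49 in⁴
Total I = 37.01 in⁴.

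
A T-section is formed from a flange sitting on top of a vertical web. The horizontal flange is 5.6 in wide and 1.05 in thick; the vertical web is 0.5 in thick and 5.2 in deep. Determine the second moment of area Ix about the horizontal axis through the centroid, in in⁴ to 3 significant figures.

Ix ≈ 24.0 in⁴

Split into non-overlapping primitives; take the origin at the lower-left of the bounding box.
Flange: 5.6 × 1.05, A = 5.88 in², y = 5.725 in, Ī = 0.54023 in⁴.
Web: 0.5 × 5.2, A = 2.6 in², y = 2.6 in, Ī = 5.8587 in⁴.
Centroid: ȳ = ΣA·y / ΣA = 4.7669 in.
Transfer each piece to the horizontal axis through the centroid using Ī + A·d² with d = y − 4.7669:
  flange: d = 0.95814 in → contributes +5.9382 in⁴
  web: d = -2.1669 in → contributes +18.066 in⁴
Total I = 24.005 in⁴.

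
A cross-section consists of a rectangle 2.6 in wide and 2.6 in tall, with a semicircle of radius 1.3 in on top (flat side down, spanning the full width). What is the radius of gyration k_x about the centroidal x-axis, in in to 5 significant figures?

Decompose the section into non-overlapping parts with the origin at the bottom-left of its bounding rectangle.
Rectangular body: 2.6 × 2.6, A = 6.76 in², y = 1.3 in, Ī = 3.808133 in⁴.
Semicircular cap: semicircle r = 1.3, A = 2.654646 in², y = 3.151737 in, Ī = 0.3134769 in⁴.
Centroid: ȳ = ΣA·y / ΣA = 1.822134 in.
Transfer each piece to the centroidal x-axis using Ī + A·d² with d = y − 1.822134:
  rectangular body: d = -0.522134 in → contributes +5.651071 in⁴
  semicircular cap: d = 1.329603 in → contributes +5.006478 in⁴
Total I = 10.65755 in⁴.
Radius of gyration: k = √(I/A) = √(10.65755 / 9.414646) = 1.063963 in.

k_x ≈ 1.0640 in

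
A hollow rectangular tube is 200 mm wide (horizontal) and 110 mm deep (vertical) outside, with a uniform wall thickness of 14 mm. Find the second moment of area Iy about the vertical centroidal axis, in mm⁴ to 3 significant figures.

Iy ≈ 3.86 × 10⁷ mm⁴

Treat the section as a set of non-overlapping primitives; coordinates are from the bounding-box lower-left.
Outer rectangle: 200 × 110, A = 22 000 mm², x = 100 mm, Ī = 73 333 333 mm⁴.
Inner void (subtracted): 172 × 82, A = 14 104 mm², x = 100 mm, Ī = 34 771 061 mm⁴.
By symmetry the centroid is at mid-width, x̄ = 100 mm.
All pieces are centred on the vertical centroidal axis, so I = ΣĪ (holes subtracted) = 38 562 272 mm⁴.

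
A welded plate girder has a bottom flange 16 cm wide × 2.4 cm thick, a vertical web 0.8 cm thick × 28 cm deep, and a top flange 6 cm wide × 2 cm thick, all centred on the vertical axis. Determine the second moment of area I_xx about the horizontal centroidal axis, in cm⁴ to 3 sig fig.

Treat the section as a set of non-overlapping primitives; coordinates are from the bounding-box lower-left.
Bottom plate: 16 × 2.4, A = 38.4 cm², y = 1.2 cm, Ī = 18.432 cm⁴.
Web plate: 0.8 × 28, A = 22.4 cm², y = 16.4 cm, Ī = 1463.5 cm⁴.
Top plate: 6 × 2, A = 12 cm², y = 31.4 cm, Ī = 4 cm⁴.
Centroid: ȳ = ΣA·y / ΣA = 10.855 cm.
Transfer each piece to the horizontal centroidal axis using Ī + A·d² with d = y − 10.855:
  bottom plate: d = -9.6549 cm → contributes +3 598 cm⁴
  web plate: d = 5.5451 cm → contributes +2152.2 cm⁴
  top plate: d = 20.545 cm → contributes +5069.2 cm⁴
Total I = 10 819 cm⁴.

I_xx ≈ 1.08 × 10⁴ cm⁴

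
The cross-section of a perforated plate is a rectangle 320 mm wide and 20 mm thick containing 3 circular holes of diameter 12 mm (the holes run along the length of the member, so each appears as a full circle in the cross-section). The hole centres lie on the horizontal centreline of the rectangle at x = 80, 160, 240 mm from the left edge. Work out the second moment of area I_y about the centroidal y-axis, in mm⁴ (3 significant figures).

I_y ≈ 5.32 × 10⁷ mm⁴

Treat the section as a set of non-overlapping primitives; coordinates are from the bounding-box lower-left.
Plate: 320 × 20, A = 6 400 mm², x = 160 mm, Ī = 54 613 333 mm⁴.
Hole 1 (subtracted): ⌀12, A = 113.1 mm², x = 80 mm, Ī = 1017.9 mm⁴.
Hole 2 (subtracted): ⌀12, A = 113.1 mm², x = 160 mm, Ī = 1017.9 mm⁴.
Hole 3 (subtracted): ⌀12, A = 113.1 mm², x = 240 mm, Ī = 1017.9 mm⁴.
By symmetry the centroid is at mid-width, x̄ = 160 mm.
Transfer each piece to the centroidal y-axis using Ī + A·d² with d = x − 160:
  plate: d = 0 mm → contributes +54 613 333 mm⁴
  hole 1: d = -80 mm → contributes −724 841 mm⁴
  hole 2: d = 0 mm → contributes −1017.9 mm⁴
  hole 3: d = 80 mm → contributes −724 841 mm⁴
Total I = 53 162 634 mm⁴.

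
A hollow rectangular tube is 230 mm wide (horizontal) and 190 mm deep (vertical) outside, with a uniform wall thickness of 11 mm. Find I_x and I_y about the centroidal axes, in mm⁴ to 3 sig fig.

Break the section into simple shapes (no overlaps), measuring from the bottom-left corner of the bounding box.
Outer rectangle: 230 × 190, A = 43 700 mm², y = 95 mm, Ī = 131 464 167 mm⁴.
Inner void (subtracted): 208 × 168, A = 34 944 mm², y = 95 mm, Ī = 82 188 288 mm⁴.
By symmetry the centroid is at mid-height, ȳ = 95 mm.
All pieces are centred on the centroidal x-axis, so I = ΣĪ (holes subtracted) = 49 275 879 mm⁴.
Repeating about the centroidal y-axis gives I_y = 66 659 399 mm⁴.

I_x ≈ 4.93 × 10⁷ mm⁴, I_y ≈ 6.67 × 10⁷ mm⁴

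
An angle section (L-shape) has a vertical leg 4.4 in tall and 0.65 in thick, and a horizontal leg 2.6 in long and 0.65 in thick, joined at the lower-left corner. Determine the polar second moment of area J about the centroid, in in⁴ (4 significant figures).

Treat the section as a set of non-overlapping primitives; coordinates are from the bounding-box lower-left.
Vertical leg: 0.65 × 4.4, A = 2.86 in², y = 2.2 in, Ī = 4.61413 in⁴.
Horizontal leg (remainder): 1.95 × 0.65, A = 1.2675 in², y = 0.325 in, Ī = 0.0446266 in⁴.
Centroid: ȳ = ΣA·y / ΣA = 1.62421 in.
Transfer each piece to the centroidal x-axis using Ī + A·d² with d = y − 1.62421:
  vertical leg: d = 0.575787 in → contributes +5.56231 in⁴
  horizontal leg (remainder): d = -1.29921 in → contributes +2.18411 in⁴
Total I = 7.74642 in⁴.
For the y-axis: x̄ = 0.724213 in.
Repeating about the centroidal y-axis gives I_y = 1.98661 in⁴.
Polar second moment: J = I_x + I_y = 9.73303 in⁴.

J ≈ 9.733 in⁴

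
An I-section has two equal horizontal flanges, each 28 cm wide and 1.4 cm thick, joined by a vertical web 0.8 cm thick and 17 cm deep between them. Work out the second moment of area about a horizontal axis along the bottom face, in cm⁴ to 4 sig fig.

I_base ≈ 1.599 × 10⁴ cm⁴

Split into non-overlapping primitives; take the origin at the lower-left of the bounding box.
Bottom flange: 28 × 1.4, A = 39.2 cm², y = 0.7 cm, Ī = 6.40267 cm⁴.
Web: 0.8 × 17, A = 13.6 cm², y = 9.9 cm, Ī = 327.533 cm⁴.
Top flange: 28 × 1.4, A = 39.2 cm², y = 19.1 cm, Ī = 6.40267 cm⁴.
Transfer each piece to a horizontal axis along the bottom face using Ī + A·d² with d = y − 0:
  bottom flange: d = 0.7 cm → contributes +25.6107 cm⁴
  web: d = 9.9 cm → contributes +1660.47 cm⁴
  top flange: d = 19.1 cm → contributes +14 307 cm⁴
Total I = 15 993 cm⁴.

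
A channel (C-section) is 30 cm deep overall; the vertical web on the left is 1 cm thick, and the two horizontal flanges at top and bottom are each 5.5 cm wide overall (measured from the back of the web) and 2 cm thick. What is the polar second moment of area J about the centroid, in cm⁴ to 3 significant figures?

Treat the section as a set of non-overlapping primitives; coordinates are from the bounding-box lower-left.
Web: 1 × 30, A = 30 cm², y = 15 cm, Ī = 2 250 cm⁴.
Top flange (beyond web): 4.5 × 2, A = 9 cm², y = 29 cm, Ī = 3 cm⁴.
Bottom flange (beyond web): 4.5 × 2, A = 9 cm², y = 1 cm, Ī = 3 cm⁴.
By symmetry the centroid is at mid-height, ȳ = 15 cm.
Transfer each piece to the centroidal x-axis using Ī + A·d² with d = y − 15:
  web: d = 0 cm → contributes +2 250 cm⁴
  top flange (beyond web): d = 14 cm → contributes +1 767 cm⁴
  bottom flange (beyond web): d = -14 cm → contributes +1 767 cm⁴
Total I = 5 784 cm⁴.
For the y-axis: x̄ = 1.5313 cm.
Repeating about the centroidal y-axis gives I_y = 117.95 cm⁴.
Polar second moment: J = I_x + I_y = 5 902 cm⁴.

J ≈ 5900 cm⁴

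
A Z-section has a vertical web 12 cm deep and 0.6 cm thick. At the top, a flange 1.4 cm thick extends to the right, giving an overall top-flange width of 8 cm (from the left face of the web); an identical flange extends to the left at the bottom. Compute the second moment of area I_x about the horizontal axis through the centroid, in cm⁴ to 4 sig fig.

I_x ≈ 671.8 cm⁴

Decompose the section into non-overlapping parts with the origin at the bottom-left of its bounding rectangle.
Web: 0.6 × 12, A = 7.2 cm², y = 6 cm, Ī = 86.4 cm⁴.
Top flange (beyond web): 7.4 × 1.4, A = 10.36 cm², y = 11.3 cm, Ī = 1.69213 cm⁴.
Bottom flange (beyond web): 7.4 × 1.4, A = 10.36 cm², y = 0.7 cm, Ī = 1.69213 cm⁴.
Centroid: ȳ = ΣA·y / ΣA = 6 cm.
Transfer each piece to the horizontal axis through the centroid using Ī + A·d² with d = y − 6:
  web: d = 0 cm → contributes +86.4 cm⁴
  top flange (beyond web): d = 5.3 cm → contributes +292.705 cm⁴
  bottom flange (beyond web): d = -5.3 cm → contributes +292.705 cm⁴
Total I = 671.809 cm⁴.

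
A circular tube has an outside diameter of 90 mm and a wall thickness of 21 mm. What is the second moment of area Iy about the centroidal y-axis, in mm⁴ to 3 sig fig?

Decompose the section into non-overlapping parts with the origin at the bottom-left of its bounding rectangle.
Outer circle: ⌀90, A = 6361.7 mm², x = 45 mm, Ī = 3 220 623 mm⁴.
Bore (subtracted): ⌀48, A = 1809.6 mm², x = 45 mm, Ī = 260 576 mm⁴.
By symmetry the centroid is at mid-width, x̄ = 45 mm.
All pieces are centred on the centroidal y-axis, so I = ΣĪ (holes subtracted) = 2 960 047 mm⁴.

Iy ≈ 2.96 × 10⁶ mm⁴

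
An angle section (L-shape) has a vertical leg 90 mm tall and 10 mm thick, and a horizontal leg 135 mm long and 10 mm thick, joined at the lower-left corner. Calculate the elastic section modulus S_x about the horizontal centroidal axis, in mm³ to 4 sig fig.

S_x ≈ 2.132 × 10⁴ mm³

Decompose the section into non-overlapping parts with the origin at the bottom-left of its bounding rectangle.
Vertical leg: 10 × 90, A = 900 mm², y = 45 mm, Ī = 607 500 mm⁴.
Horizontal leg (remainder): 125 × 10, A = 1 250 mm², y = 5 mm, Ī = 10416.7 mm⁴.
Centroid: ȳ = ΣA·y / ΣA = 21.7442 mm.
Transfer each piece to the horizontal centroidal axis using Ī + A·d² with d = y − 21.7442:
  vertical leg: d = 23.2558 mm → contributes +1 094 250 mm⁴
  horizontal leg (remainder): d = -16.7442 mm → contributes +360 876 mm⁴
Total I = 1 455 126 mm⁴.
Extreme fibre distance c = 68.2558 mm; S = I/c = 21318.7 mm³.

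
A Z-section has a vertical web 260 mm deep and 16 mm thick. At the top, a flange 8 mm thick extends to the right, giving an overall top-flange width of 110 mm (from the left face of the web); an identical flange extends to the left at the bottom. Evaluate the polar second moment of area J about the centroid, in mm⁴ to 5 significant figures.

Decompose the section into non-overlapping parts with the origin at the bottom-left of its bounding rectangle.
Web: 16 × 260, A = 4 160 mm², y = 130 mm, Ī = 23 434 667 mm⁴.
Top flange (beyond web): 94 × 8, A = 752 mm², y = 256 mm, Ī = 4010.667 mm⁴.
Bottom flange (beyond web): 94 × 8, A = 752 mm², y = 4 mm, Ī = 4010.667 mm⁴.
Centroid: ȳ = ΣA·y / ΣA = 130 mm.
Transfer each piece to the centroidal x-axis using Ī + A·d² with d = y − 130:
  web: d = 0 mm → contributes +23 434 667 mm⁴
  top flange (beyond web): d = 126 mm → contributes +11 942 763 mm⁴
  bottom flange (beyond web): d = -126 mm → contributes +11 942 763 mm⁴
Total I = 47 320 192 mm⁴.
For the y-axis: x̄ = 102 mm.
Repeating about the centroidal y-axis gives I_y = 5 745 792 mm⁴.
Polar second moment: J = I_x + I_y = 53 065 984 mm⁴.

J ≈ 5.3066 × 10⁷ mm⁴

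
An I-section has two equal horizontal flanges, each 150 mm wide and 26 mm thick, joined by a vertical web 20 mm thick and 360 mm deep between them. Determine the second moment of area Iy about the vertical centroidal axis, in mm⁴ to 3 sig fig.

Decompose the section into non-overlapping parts with the origin at the bottom-left of its bounding rectangle.
Bottom flange: 150 × 26, A = 3 900 mm², x = 75 mm, Ī = 7 312 500 mm⁴.
Web: 20 × 360, A = 7 200 mm², x = 75 mm, Ī = 240 000 mm⁴.
Top flange: 150 × 26, A = 3 900 mm², x = 75 mm, Ī = 7 312 500 mm⁴.
By symmetry the centroid is at mid-width, x̄ = 75 mm.
All pieces are centred on the vertical centroidal axis, so I = ΣĪ = 14 865 000 mm⁴.

Iy ≈ 1.49 × 10⁷ mm⁴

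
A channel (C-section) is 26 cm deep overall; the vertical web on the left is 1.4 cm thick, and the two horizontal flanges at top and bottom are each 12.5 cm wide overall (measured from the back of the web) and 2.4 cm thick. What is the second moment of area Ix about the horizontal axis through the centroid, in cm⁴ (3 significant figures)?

Treat the section as a set of non-overlapping primitives; coordinates are from the bounding-box lower-left.
Web: 1.4 × 26, A = 36.4 cm², y = 13 cm, Ī = 2050.5 cm⁴.
Top flange (beyond web): 11.1 × 2.4, A = 26.64 cm², y = 24.8 cm, Ī = 12.787 cm⁴.
Bottom flange (beyond web): 11.1 × 2.4, A = 26.64 cm², y = 1.2 cm, Ī = 12.787 cm⁴.
By symmetry the centroid is at mid-height, ȳ = 13 cm.
Transfer each piece to the horizontal axis through the centroid using Ī + A·d² with d = y − 13:
  web: d = 0 cm → contributes +2050.5 cm⁴
  top flange (beyond web): d = 11.8 cm → contributes +3722.1 cm⁴
  bottom flange (beyond web): d = -11.8 cm → contributes +3722.1 cm⁴
Total I = 9494.8 cm⁴.

Ix ≈ 9490 cm⁴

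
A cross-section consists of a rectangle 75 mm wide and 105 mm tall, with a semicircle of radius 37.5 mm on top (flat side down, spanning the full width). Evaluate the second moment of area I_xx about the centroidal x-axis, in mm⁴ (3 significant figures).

I_xx ≈ 1.55 × 10⁷ mm⁴

Split into non-overlapping primitives; take the origin at the lower-left of the bounding box.
Rectangular body: 75 × 105, A = 7 875 mm², y = 52.5 mm, Ī = 7 235 156 mm⁴.
Semicircular cap: semicircle r = 37.5, A = 2208.9 mm², y = 120.92 mm, Ī = 217 049 mm⁴.
Centroid: ȳ = ΣA·y / ΣA = 67.487 mm.
Transfer each piece to the centroidal x-axis using Ī + A·d² with d = y − 67.487:
  rectangular body: d = -14.987 mm → contributes +9 003 898 mm⁴
  semicircular cap: d = 53.429 mm → contributes +6 522 739 mm⁴
Total I = 15 526 637 mm⁴.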